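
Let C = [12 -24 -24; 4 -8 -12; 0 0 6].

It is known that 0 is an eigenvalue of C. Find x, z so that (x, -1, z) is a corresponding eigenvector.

We need (C)v = 0.
C = [[12, -24, -24], [4, -8, -12], [0, 0, 6]].
Row 1: (12)·x + (-24)·-1 + (-24)·z = 0
Row 2: (4)·x + (-8)·-1 + (-12)·z = 0
Row 3: (0)·x + (0)·-1 + (6)·z = 0
Solving gives x = -2, z = 0.
Check: C·(-2, -1, 0) = (0, 0, 0) = 0·(-2, -1, 0).

-2, 0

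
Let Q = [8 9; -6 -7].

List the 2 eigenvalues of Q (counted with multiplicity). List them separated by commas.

det(Q - λI) = (8 - λ)(-7 - λ) - (9)·(-6) = λ^2 - λ - 2.
This factors as (λ + 1)·(λ - 2) = 0.
Eigenvalues: -1, 2.

-1, 2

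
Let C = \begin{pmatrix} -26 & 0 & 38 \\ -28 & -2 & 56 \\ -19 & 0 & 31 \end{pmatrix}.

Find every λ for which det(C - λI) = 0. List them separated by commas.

-7, -2, 12

The characteristic polynomial is p(λ) = det(λI - C).
Expanding along the first row, p(λ) = λ^3 - 3λ^2 - 94λ - 168.
Rational-root test: λ = -2 gives p(-2) = 0.
Factor out (λ + 2): p(λ) = (λ + 2)·(λ^2 - 5λ - 84).
The quadratic factors as (λ + 7)·(λ - 12).
Eigenvalues: -7, -2, 12.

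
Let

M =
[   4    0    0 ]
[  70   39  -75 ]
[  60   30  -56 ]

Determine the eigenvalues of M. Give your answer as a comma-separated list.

-11, -6, 4

Compute the characteristic polynomial p(s) = det(sI - M).
Expanding along the first row, p(s) = s^3 + 13s^2 - 2s - 264.
Since p(4) = 0, s = 4 is a root.
Dividing by (s - 4) leaves s^2 + 17s + 66.
The quadratic factors as (s + 11)·(s + 6).
Eigenvalues: -11, -6, 4.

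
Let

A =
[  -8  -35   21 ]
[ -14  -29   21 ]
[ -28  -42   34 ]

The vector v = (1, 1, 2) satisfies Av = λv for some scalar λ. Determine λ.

Compute Av: A·(1, 1, 2) = (-1, -1, -2).
Since Av = λv, compare component 1: -1 = λ·1, so λ = -1.

-1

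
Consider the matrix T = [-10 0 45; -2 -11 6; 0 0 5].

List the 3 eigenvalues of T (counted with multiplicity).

The characteristic polynomial is p(t) = det(tI - T).
Expanding the 3×3 determinant: p(t) = t^3 + 16t^2 + 5t - 550.
Rational-root test: t = 5 gives p(5) = 0.
Dividing by (t - 5) leaves t^2 + 21t + 110.
The quadratic factors as (t + 11)·(t + 10).
Eigenvalues: -11, -10, 5.

-11, -10, 5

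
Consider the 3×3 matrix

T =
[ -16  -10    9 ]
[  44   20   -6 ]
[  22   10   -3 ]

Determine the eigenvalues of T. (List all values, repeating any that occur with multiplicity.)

-5, 0, 6

Compute the characteristic polynomial p(λ) = det(λI - T).
Expanding along the first row, p(λ) = λ^3 - λ^2 - 30λ.
Try λ = -5: p(-5) = 0, so -5 is a root.
Factor out (λ + 5): p(λ) = (λ + 5)·(λ^2 - 6λ).
The quadratic factors as λ·(λ - 6).
Eigenvalues: -5, 0, 6.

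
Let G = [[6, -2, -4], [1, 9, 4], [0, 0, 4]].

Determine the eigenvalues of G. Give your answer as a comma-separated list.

Compute the characteristic polynomial p(μ) = det(μI - G).
Cofactor expansion gives p(μ) = μ^3 - 19μ^2 + 116μ - 224.
Since p(7) = 0, μ = 7 is a root.
Dividing by (μ - 7) leaves μ^2 - 12μ + 32.
The quadratic factors as (μ - 4)·(μ - 8).
Eigenvalues: 4, 7, 8.

4, 7, 8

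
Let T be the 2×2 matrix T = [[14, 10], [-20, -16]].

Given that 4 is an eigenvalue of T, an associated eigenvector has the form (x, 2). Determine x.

-2

We need (T - 4I)v = 0.
T - 4I = [[10, 10], [-20, -20]].
Row 1: (10)·x + (10)·2 = 0
Row 2: (-20)·x + (-20)·2 = 0
Solving gives x = -2.
Check: T·(-2, 2) = (-8, 8) = 4·(-2, 2).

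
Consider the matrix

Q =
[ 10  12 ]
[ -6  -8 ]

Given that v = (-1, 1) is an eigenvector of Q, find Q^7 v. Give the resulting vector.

First find the eigenvalue: Qv = (2, -2) = -2·(-1, 1), so λ = -2.
Then Q^7 v = λ^7·v = (-2)^7·(-1, 1) = -128·(-1, 1) = (128, -128).

(128, -128)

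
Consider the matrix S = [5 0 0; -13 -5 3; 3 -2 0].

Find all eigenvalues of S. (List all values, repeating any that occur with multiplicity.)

-3, -2, 5

Set up det(rI - S) = 0.
Expanding along the first row, p(r) = r^3 - 19r - 30.
Rational-root test: r = -3 gives p(-3) = 0.
Factor out (r + 3): p(r) = (r + 3)·(r^2 - 3r - 10).
The quadratic factors as (r + 2)·(r - 5).
Eigenvalues: -3, -2, 5.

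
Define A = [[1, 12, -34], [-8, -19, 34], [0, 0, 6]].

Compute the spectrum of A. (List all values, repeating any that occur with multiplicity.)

-11, -7, 6

The characteristic polynomial is p(lambda) = det(lambda·I - A).
Expanding along the first row, p(lambda) = lambda^3 + 12·lambda^2 - 31·lambda - 462.
Since p(-7) = 0, lambda = -7 is a root.
Dividing by (lambda + 7) leaves lambda^2 + 5·lambda - 66.
The quadratic factors as (lambda + 11)·(lambda - 6).
Eigenvalues: -11, -7, 6.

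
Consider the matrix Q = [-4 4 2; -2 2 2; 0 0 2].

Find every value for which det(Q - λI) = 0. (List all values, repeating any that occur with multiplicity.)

-2, 0, 2

The characteristic polynomial is p(r) = det(rI - Q).
Expanding the 3×3 determinant: p(r) = r^3 - 4r.
Rational-root test: r = 2 gives p(2) = 0.
Factor out (r - 2): p(r) = (r - 2)·(r^2 + 2r).
The quadratic factors as (r + 2)·r.
Eigenvalues: -2, 0, 2.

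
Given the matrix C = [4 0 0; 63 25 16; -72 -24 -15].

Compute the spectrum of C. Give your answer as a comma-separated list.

1, 4, 9

Compute the characteristic polynomial p(λ) = det(λI - C).
Expanding along the first row, p(λ) = λ^3 - 14λ^2 + 49λ - 36.
Try λ = 1: p(1) = 0, so 1 is a root.
Factor out (λ - 1): p(λ) = (λ - 1)·(λ^2 - 13λ + 36).
The quadratic factors as (λ - 4)·(λ - 9).
Eigenvalues: 1, 4, 9.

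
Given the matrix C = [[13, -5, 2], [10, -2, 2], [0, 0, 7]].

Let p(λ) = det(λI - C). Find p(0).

p(0) = det(0·I − C) = det(−C) = (−1)^3·det(C).
det(C) = 168, so p(0) = -168.

-168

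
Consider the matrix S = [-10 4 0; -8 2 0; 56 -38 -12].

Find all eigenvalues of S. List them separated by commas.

Set up det(tI - S) = 0.
Expanding along the first row, p(t) = t^3 + 20t^2 + 108t + 144.
Since p(-6) = 0, t = -6 is a root.
Dividing by (t + 6) leaves t^2 + 14t + 24.
The quadratic factors as (t + 12)·(t + 2).
Eigenvalues: -12, -6, -2.

-12, -6, -2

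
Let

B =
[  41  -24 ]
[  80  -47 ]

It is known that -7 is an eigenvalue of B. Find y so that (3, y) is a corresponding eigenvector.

6

We need (B + 7I)v = 0.
B + 7I = [[48, -24], [80, -40]].
Row 1: (48)·3 + (-24)·y = 0
Row 2: (80)·3 + (-40)·y = 0
Solving gives y = 6.
Check: B·(3, 6) = (-21, -42) = -7·(3, 6).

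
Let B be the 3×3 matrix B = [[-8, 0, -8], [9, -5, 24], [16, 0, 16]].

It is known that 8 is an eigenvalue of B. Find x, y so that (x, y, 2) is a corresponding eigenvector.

We need (B - 8I)v = 0.
B - 8I = [[-16, 0, -8], [9, -13, 24], [16, 0, 8]].
Row 1: (-16)·x + (0)·y + (-8)·2 = 0
Row 2: (9)·x + (-13)·y + (24)·2 = 0
Row 3: (16)·x + (0)·y + (8)·2 = 0
Solving gives x = -1, y = 3.
Check: B·(-1, 3, 2) = (-8, 24, 16) = 8·(-1, 3, 2).

-1, 3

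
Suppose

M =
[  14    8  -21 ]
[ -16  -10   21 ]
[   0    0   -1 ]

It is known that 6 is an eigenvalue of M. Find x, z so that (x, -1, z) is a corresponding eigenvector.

We need (M - 6I)v = 0.
M - 6I = [[8, 8, -21], [-16, -16, 21], [0, 0, -7]].
Row 1: (8)·x + (8)·-1 + (-21)·z = 0
Row 2: (-16)·x + (-16)·-1 + (21)·z = 0
Row 3: (0)·x + (0)·-1 + (-7)·z = 0
Solving gives x = 1, z = 0.
Check: M·(1, -1, 0) = (6, -6, 0) = 6·(1, -1, 0).

1, 0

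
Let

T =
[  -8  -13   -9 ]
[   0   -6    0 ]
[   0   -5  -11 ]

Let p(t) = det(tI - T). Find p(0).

528

p(0) = det(0·I − T) = det(−T) = (−1)^3·det(T).
det(T) = -528, so p(0) = 528.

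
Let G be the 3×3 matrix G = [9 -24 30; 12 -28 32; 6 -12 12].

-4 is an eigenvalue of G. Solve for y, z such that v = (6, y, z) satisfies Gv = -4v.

7, 3

We need (G + 4I)v = 0.
G + 4I = [[13, -24, 30], [12, -24, 32], [6, -12, 16]].
Row 1: (13)·6 + (-24)·y + (30)·z = 0
Row 2: (12)·6 + (-24)·y + (32)·z = 0
Row 3: (6)·6 + (-12)·y + (16)·z = 0
Solving gives y = 7, z = 3.
Check: G·(6, 7, 3) = (-24, -28, -12) = -4·(6, 7, 3).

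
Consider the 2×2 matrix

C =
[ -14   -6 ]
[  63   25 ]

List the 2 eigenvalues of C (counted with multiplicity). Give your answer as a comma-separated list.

4, 7

det(C - λI) = (-14 - λ)(25 - λ) - (-6)·(63) = λ^2 - 11λ + 28.
This factors as (λ - 4)·(λ - 7) = 0.
Eigenvalues: 4, 7.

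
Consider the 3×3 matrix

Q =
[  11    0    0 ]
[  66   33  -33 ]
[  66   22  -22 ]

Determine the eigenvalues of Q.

0, 11, 11

The characteristic polynomial is p(λ) = det(λI - Q).
Expanding along the first row, p(λ) = λ^3 - 22λ^2 + 121λ.
Rational-root test: λ = 0 gives p(0) = 0.
Dividing by λ leaves λ^2 - 22λ + 121.
The quadratic factor is (λ - 11)^2.
Eigenvalues: 0, 11, 11.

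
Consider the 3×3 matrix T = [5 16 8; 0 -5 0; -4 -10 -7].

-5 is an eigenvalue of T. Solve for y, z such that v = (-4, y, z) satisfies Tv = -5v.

1, 3

We need (T + 5I)v = 0.
T + 5I = [[10, 16, 8], [0, 0, 0], [-4, -10, -2]].
Row 1: (10)·-4 + (16)·y + (8)·z = 0
Row 2: (0)·-4 + (0)·y + (0)·z = 0
Row 3: (-4)·-4 + (-10)·y + (-2)·z = 0
Solving gives y = 1, z = 3.
Check: T·(-4, 1, 3) = (20, -5, -15) = -5·(-4, 1, 3).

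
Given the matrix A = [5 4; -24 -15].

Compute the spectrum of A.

-7, -3

det(A - tI) = (5 - t)(-15 - t) - (4)·(-24) = t^2 + 10t + 21.
This factors as (t + 7)·(t + 3) = 0.
Eigenvalues: -7, -3.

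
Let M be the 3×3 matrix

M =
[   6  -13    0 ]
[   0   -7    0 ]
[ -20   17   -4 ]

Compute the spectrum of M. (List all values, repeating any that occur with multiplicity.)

Set up det(sI - M) = 0.
Expanding along the first row, p(s) = s^3 + 5s^2 - 38s - 168.
Try s = 6: p(6) = 0, so 6 is a root.
Dividing by (s - 6) leaves s^2 + 11s + 28.
The quadratic factors as (s + 7)·(s + 4).
Eigenvalues: -7, -4, 6.

-7, -4, 6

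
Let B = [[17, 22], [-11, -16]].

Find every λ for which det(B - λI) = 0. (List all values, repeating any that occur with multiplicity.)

-5, 6

det(B - rI) = (17 - r)(-16 - r) - (22)·(-11) = r^2 - r - 30.
This factors as (r + 5)·(r - 6) = 0.
Eigenvalues: -5, 6.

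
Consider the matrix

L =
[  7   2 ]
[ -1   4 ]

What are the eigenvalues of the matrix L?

det(L - λI) = (7 - λ)(4 - λ) - (2)·(-1) = λ^2 - 11λ + 30.
This factors as (λ - 5)·(λ - 6) = 0.
Eigenvalues: 5, 6.

5, 6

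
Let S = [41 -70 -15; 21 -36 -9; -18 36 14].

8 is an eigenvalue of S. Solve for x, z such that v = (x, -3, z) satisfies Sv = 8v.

-5, 3

We need (S - 8I)v = 0.
S - 8I = [[33, -70, -15], [21, -44, -9], [-18, 36, 6]].
Row 1: (33)·x + (-70)·-3 + (-15)·z = 0
Row 2: (21)·x + (-44)·-3 + (-9)·z = 0
Row 3: (-18)·x + (36)·-3 + (6)·z = 0
Solving gives x = -5, z = 3.
Check: S·(-5, -3, 3) = (-40, -24, 24) = 8·(-5, -3, 3).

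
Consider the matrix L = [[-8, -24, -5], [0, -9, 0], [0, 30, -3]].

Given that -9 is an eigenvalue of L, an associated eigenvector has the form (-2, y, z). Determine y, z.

2, -10

We need (L + 9I)v = 0.
L + 9I = [[1, -24, -5], [0, 0, 0], [0, 30, 6]].
Row 1: (1)·-2 + (-24)·y + (-5)·z = 0
Row 2: (0)·-2 + (0)·y + (0)·z = 0
Row 3: (0)·-2 + (30)·y + (6)·z = 0
Solving gives y = 2, z = -10.
Check: L·(-2, 2, -10) = (18, -18, 90) = -9·(-2, 2, -10).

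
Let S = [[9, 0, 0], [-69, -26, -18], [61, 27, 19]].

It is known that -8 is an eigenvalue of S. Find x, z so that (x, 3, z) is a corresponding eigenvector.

0, -3

We need (S + 8I)v = 0.
S + 8I = [[17, 0, 0], [-69, -18, -18], [61, 27, 27]].
Row 1: (17)·x + (0)·3 + (0)·z = 0
Row 2: (-69)·x + (-18)·3 + (-18)·z = 0
Row 3: (61)·x + (27)·3 + (27)·z = 0
Solving gives x = 0, z = -3.
Check: S·(0, 3, -3) = (0, -24, 24) = -8·(0, 3, -3).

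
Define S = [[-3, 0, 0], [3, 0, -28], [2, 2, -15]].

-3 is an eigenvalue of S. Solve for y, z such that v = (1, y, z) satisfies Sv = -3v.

-1, 0

We need (S + 3I)v = 0.
S + 3I = [[0, 0, 0], [3, 3, -28], [2, 2, -12]].
Row 1: (0)·1 + (0)·y + (0)·z = 0
Row 2: (3)·1 + (3)·y + (-28)·z = 0
Row 3: (2)·1 + (2)·y + (-12)·z = 0
Solving gives y = -1, z = 0.
Check: S·(1, -1, 0) = (-3, 3, 0) = -3·(1, -1, 0).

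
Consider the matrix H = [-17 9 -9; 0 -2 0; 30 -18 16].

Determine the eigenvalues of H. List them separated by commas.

The characteristic polynomial is p(t) = det(tI - H).
Expanding the 3×3 determinant: p(t) = t^3 + 3t^2 - 4.
Try t = 1: p(1) = 0, so 1 is a root.
Dividing by (t - 1) leaves t^2 + 4t + 4.
The quadratic factor is (t + 2)^2.
Eigenvalues: -2, -2, 1.

-2, -2, 1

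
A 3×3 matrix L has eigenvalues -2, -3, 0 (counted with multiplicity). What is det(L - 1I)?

If L has eigenvalues -2, -3, 0, then L - 1I has eigenvalues -3, -4, -1.
det(L - 1I) = (-3) · (-4) · (-1) = -12.

-12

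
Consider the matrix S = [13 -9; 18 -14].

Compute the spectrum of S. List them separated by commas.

det(S - λI) = (13 - λ)(-14 - λ) - (-9)·(18) = λ^2 + λ - 20.
This factors as (λ + 5)·(λ - 4) = 0.
Eigenvalues: -5, 4.

-5, 4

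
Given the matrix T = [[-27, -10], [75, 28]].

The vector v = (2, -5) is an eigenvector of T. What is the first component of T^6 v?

First find the eigenvalue: Tv = (-4, 10) = -2·(2, -5), so λ = -2.
Then T^6 v = λ^6·v = (-2)^6·(2, -5) = 64·(2, -5) = (128, -320).

128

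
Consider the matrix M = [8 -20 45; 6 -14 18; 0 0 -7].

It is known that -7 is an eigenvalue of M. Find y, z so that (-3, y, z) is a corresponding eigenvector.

0, 1

We need (M + 7I)v = 0.
M + 7I = [[15, -20, 45], [6, -7, 18], [0, 0, 0]].
Row 1: (15)·-3 + (-20)·y + (45)·z = 0
Row 2: (6)·-3 + (-7)·y + (18)·z = 0
Row 3: (0)·-3 + (0)·y + (0)·z = 0
Solving gives y = 0, z = 1.
Check: M·(-3, 0, 1) = (21, 0, -7) = -7·(-3, 0, 1).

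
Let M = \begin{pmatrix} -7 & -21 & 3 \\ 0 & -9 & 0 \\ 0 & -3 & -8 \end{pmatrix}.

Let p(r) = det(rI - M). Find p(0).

p(0) = det(0·I − M) = det(−M) = (−1)^3·det(M).
det(M) = -504, so p(0) = 504.

504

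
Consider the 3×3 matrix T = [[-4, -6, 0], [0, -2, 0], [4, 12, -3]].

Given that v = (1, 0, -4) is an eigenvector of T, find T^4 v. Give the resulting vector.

(256, 0, -1024)

First find the eigenvalue: Tv = (-4, 0, 16) = -4·(1, 0, -4), so λ = -4.
Then T^4 v = λ^4·v = (-4)^4·(1, 0, -4) = 256·(1, 0, -4) = (256, 0, -1024).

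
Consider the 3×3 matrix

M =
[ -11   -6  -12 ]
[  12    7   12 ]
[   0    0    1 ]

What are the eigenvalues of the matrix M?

-5, 1, 1

Compute the characteristic polynomial p(μ) = det(μI - M).
Cofactor expansion gives p(μ) = μ^3 + 3μ^2 - 9μ + 5.
Rational-root test: μ = 1 gives p(1) = 0.
Factor out (μ - 1): p(μ) = (μ - 1)·(μ^2 + 4μ - 5).
The quadratic factors as (μ + 5)·(μ - 1).
Eigenvalues: -5, 1, 1.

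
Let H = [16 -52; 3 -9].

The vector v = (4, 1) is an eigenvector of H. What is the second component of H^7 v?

First find the eigenvalue: Hv = (12, 3) = 3·(4, 1), so λ = 3.
Then H^7 v = λ^7·v = 3^7·(4, 1) = 2187·(4, 1) = (8748, 2187).

2187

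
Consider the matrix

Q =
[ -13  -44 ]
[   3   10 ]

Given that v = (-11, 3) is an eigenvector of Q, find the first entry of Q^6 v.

-11

First find the eigenvalue: Qv = (11, -3) = -1·(-11, 3), so λ = -1.
Then Q^6 v = λ^6·v = (-1)^6·(-11, 3) = 1·(-11, 3) = (-11, 3).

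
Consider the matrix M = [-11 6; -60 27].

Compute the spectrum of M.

7, 9

det(M - λI) = (-11 - λ)(27 - λ) - (6)·(-60) = λ^2 - 16λ + 63.
This factors as (λ - 7)·(λ - 9) = 0.
Eigenvalues: 7, 9.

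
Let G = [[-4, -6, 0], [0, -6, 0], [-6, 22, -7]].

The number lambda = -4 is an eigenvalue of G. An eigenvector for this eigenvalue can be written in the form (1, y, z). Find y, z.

0, -2

We need (G + 4I)v = 0.
G + 4I = [[0, -6, 0], [0, -2, 0], [-6, 22, -3]].
Row 1: (0)·1 + (-6)·y + (0)·z = 0
Row 2: (0)·1 + (-2)·y + (0)·z = 0
Row 3: (-6)·1 + (22)·y + (-3)·z = 0
Solving gives y = 0, z = -2.
Check: G·(1, 0, -2) = (-4, 0, 8) = -4·(1, 0, -2).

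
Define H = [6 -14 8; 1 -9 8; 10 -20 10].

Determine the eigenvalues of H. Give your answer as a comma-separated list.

0, 2, 5

Compute the characteristic polynomial p(λ) = det(λI - H).
Expanding the 3×3 determinant: p(λ) = λ^3 - 7λ^2 + 10λ.
Rational-root test: λ = 0 gives p(0) = 0.
Factor out λ: p(λ) = λ·(λ^2 - 7λ + 10).
The quadratic factors as (λ - 2)·(λ - 5).
Eigenvalues: 0, 2, 5.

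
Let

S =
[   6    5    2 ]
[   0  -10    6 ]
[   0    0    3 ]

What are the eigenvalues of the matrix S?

-10, 3, 6

S is upper triangular, so its eigenvalues are the diagonal entries.
Diagonal: 6, -10, 3.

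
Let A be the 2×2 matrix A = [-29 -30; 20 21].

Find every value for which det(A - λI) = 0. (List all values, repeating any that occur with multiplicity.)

-9, 1

det(A - lambda·I) = (-29 - lambda)(21 - lambda) - (-30)·(20) = lambda^2 + 8·lambda - 9.
This factors as (lambda + 9)·(lambda - 1) = 0.
Eigenvalues: -9, 1.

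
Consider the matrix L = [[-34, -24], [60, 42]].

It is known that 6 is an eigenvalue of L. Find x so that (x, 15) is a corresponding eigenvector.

-9

We need (L - 6I)v = 0.
L - 6I = [[-40, -24], [60, 36]].
Row 1: (-40)·x + (-24)·15 = 0
Row 2: (60)·x + (36)·15 = 0
Solving gives x = -9.
Check: L·(-9, 15) = (-54, 90) = 6·(-9, 15).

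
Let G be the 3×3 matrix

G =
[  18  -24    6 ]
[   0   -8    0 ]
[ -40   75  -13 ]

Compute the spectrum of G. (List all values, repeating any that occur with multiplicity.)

The characteristic polynomial is p(λ) = det(λI - G).
Cofactor expansion gives p(λ) = λ^3 + 3λ^2 - 34λ + 48.
Since p(-8) = 0, λ = -8 is a root.
Dividing by (λ + 8) leaves λ^2 - 5λ + 6.
The quadratic factors as (λ - 2)·(λ - 3).
Eigenvalues: -8, 2, 3.

-8, 2, 3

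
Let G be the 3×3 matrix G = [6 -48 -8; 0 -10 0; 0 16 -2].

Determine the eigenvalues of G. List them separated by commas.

Set up det(sI - G) = 0.
Expanding the 3×3 determinant: p(s) = s^3 + 6s^2 - 52s - 120.
Try s = -2: p(-2) = 0, so -2 is a root.
Dividing by (s + 2) leaves s^2 + 4s - 60.
The quadratic factors as (s + 10)·(s - 6).
Eigenvalues: -10, -2, 6.

-10, -2, 6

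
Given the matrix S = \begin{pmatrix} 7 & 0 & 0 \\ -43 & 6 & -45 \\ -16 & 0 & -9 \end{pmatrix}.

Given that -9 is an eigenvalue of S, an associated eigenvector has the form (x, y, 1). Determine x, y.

We need (S + 9I)v = 0.
S + 9I = [[16, 0, 0], [-43, 15, -45], [-16, 0, 0]].
Row 1: (16)·x + (0)·y + (0)·1 = 0
Row 2: (-43)·x + (15)·y + (-45)·1 = 0
Row 3: (-16)·x + (0)·y + (0)·1 = 0
Solving gives x = 0, y = 3.
Check: S·(0, 3, 1) = (0, -27, -9) = -9·(0, 3, 1).

0, 3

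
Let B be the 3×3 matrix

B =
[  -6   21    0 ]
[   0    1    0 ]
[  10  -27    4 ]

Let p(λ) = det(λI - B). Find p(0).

p(0) = det(0·I − B) = det(−B) = (−1)^3·det(B).
det(B) = -24, so p(0) = 24.

24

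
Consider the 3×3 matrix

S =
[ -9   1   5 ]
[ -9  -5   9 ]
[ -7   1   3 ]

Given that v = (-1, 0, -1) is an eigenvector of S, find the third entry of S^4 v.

First find the eigenvalue: Sv = (4, 0, 4) = -4·(-1, 0, -1), so λ = -4.
Then S^4 v = λ^4·v = (-4)^4·(-1, 0, -1) = 256·(-1, 0, -1) = (-256, 0, -256).

-256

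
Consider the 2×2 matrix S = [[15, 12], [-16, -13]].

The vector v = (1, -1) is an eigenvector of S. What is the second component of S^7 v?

-2187

First find the eigenvalue: Sv = (3, -3) = 3·(1, -1), so λ = 3.
Then S^7 v = λ^7·v = 3^7·(1, -1) = 2187·(1, -1) = (2187, -2187).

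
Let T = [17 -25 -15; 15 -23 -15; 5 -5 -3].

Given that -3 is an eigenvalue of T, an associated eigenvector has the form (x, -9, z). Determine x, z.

We need (T + 3I)v = 0.
T + 3I = [[20, -25, -15], [15, -20, -15], [5, -5, 0]].
Row 1: (20)·x + (-25)·-9 + (-15)·z = 0
Row 2: (15)·x + (-20)·-9 + (-15)·z = 0
Row 3: (5)·x + (-5)·-9 + (0)·z = 0
Solving gives x = -9, z = 3.
Check: T·(-9, -9, 3) = (27, 27, -9) = -3·(-9, -9, 3).

-9, 3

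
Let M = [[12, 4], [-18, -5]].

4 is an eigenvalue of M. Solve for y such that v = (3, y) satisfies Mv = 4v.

We need (M - 4I)v = 0.
M - 4I = [[8, 4], [-18, -9]].
Row 1: (8)·3 + (4)·y = 0
Row 2: (-18)·3 + (-9)·y = 0
Solving gives y = -6.
Check: M·(3, -6) = (12, -24) = 4·(3, -6).

-6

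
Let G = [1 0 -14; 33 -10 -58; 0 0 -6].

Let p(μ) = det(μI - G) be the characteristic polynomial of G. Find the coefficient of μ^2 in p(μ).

15

The coefficient of μ^2 of det(μI - G) is −trace(G).
trace(G) = (1) + (-10) + (-6) = -15, so the coefficient is 15.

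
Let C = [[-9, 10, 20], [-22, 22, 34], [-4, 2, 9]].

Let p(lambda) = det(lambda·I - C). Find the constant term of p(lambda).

p(lambda) = lambda^3 - 22·lambda^2 + 151·lambda - 330.
The constant term is -330.

-330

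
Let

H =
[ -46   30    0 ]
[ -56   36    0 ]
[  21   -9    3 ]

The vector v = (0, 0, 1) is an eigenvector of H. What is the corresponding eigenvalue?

3

Compute Hv: H·(0, 0, 1) = (0, 0, 3).
Since Hv = λv, compare component 3: 3 = λ·1, so λ = 3.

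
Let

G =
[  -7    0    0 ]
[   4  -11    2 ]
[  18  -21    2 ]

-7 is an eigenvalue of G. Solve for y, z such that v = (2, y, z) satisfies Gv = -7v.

0, -4

We need (G + 7I)v = 0.
G + 7I = [[0, 0, 0], [4, -4, 2], [18, -21, 9]].
Row 1: (0)·2 + (0)·y + (0)·z = 0
Row 2: (4)·2 + (-4)·y + (2)·z = 0
Row 3: (18)·2 + (-21)·y + (9)·z = 0
Solving gives y = 0, z = -4.
Check: G·(2, 0, -4) = (-14, 0, 28) = -7·(2, 0, -4).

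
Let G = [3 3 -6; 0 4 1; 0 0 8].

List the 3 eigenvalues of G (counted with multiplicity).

3, 4, 8

G is upper triangular, so its eigenvalues are the diagonal entries.
Diagonal: 3, 4, 8.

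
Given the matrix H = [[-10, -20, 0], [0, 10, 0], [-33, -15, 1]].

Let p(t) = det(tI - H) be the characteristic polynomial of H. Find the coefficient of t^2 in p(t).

-1

The coefficient of t^2 of det(tI - H) is −trace(H).
trace(H) = (-10) + (10) + (1) = 1, so the coefficient is -1.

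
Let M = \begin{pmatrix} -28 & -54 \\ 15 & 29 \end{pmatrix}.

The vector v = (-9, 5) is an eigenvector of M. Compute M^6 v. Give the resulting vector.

(-576, 320)

First find the eigenvalue: Mv = (-18, 10) = 2·(-9, 5), so λ = 2.
Then M^6 v = λ^6·v = 2^6·(-9, 5) = 64·(-9, 5) = (-576, 320).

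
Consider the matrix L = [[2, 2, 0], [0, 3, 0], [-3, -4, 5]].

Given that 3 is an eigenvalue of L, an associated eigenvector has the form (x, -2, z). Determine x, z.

-4, -10

We need (L - 3I)v = 0.
L - 3I = [[-1, 2, 0], [0, 0, 0], [-3, -4, 2]].
Row 1: (-1)·x + (2)·-2 + (0)·z = 0
Row 2: (0)·x + (0)·-2 + (0)·z = 0
Row 3: (-3)·x + (-4)·-2 + (2)·z = 0
Solving gives x = -4, z = -10.
Check: L·(-4, -2, -10) = (-12, -6, -30) = 3·(-4, -2, -10).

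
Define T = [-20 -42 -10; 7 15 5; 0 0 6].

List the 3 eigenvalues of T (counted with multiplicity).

-6, 1, 6

Set up det(μI - T) = 0.
Expanding the 3×3 determinant: p(μ) = μ^3 - μ^2 - 36μ + 36.
Rational-root test: μ = 6 gives p(6) = 0.
Dividing by (μ - 6) leaves μ^2 + 5μ - 6.
The quadratic factors as (μ + 6)·(μ - 1).
Eigenvalues: -6, 1, 6.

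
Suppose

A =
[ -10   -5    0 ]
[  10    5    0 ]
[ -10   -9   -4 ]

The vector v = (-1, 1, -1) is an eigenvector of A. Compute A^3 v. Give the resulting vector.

First find the eigenvalue: Av = (5, -5, 5) = -5·(-1, 1, -1), so λ = -5.
Then A^3 v = λ^3·v = (-5)^3·(-1, 1, -1) = -125·(-1, 1, -1) = (125, -125, 125).

(125, -125, 125)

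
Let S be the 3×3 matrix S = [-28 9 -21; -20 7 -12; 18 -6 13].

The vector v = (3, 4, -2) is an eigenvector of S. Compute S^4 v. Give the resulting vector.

First find the eigenvalue: Sv = (-6, -8, 4) = -2·(3, 4, -2), so λ = -2.
Then S^4 v = λ^4·v = (-2)^4·(3, 4, -2) = 16·(3, 4, -2) = (48, 64, -32).

(48, 64, -32)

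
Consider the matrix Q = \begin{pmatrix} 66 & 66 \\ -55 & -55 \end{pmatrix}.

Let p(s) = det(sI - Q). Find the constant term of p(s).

0

p(s) = s^2 - 11s.
The constant term is 0.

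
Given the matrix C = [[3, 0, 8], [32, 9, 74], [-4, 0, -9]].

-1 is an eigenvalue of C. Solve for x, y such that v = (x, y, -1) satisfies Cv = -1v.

2, 1

We need (C + 1I)v = 0.
C + 1I = [[4, 0, 8], [32, 10, 74], [-4, 0, -8]].
Row 1: (4)·x + (0)·y + (8)·-1 = 0
Row 2: (32)·x + (10)·y + (74)·-1 = 0
Row 3: (-4)·x + (0)·y + (-8)·-1 = 0
Solving gives x = 2, y = 1.
Check: C·(2, 1, -1) = (-2, -1, 1) = -1·(2, 1, -1).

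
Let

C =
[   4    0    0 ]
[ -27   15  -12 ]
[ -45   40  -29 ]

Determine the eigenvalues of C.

Set up det(lambda·I - C) = 0.
Expanding the 3×3 determinant: p(lambda) = lambda^3 + 10·lambda^2 - 11·lambda - 180.
Since p(4) = 0, lambda = 4 is a root.
Factor out (lambda - 4): p(lambda) = (lambda - 4)·(lambda^2 + 14·lambda + 45).
The quadratic factors as (lambda + 9)·(lambda + 5).
Eigenvalues: -9, -5, 4.

-9, -5, 4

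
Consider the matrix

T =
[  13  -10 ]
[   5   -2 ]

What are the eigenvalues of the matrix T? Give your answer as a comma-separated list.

det(T - λI) = (13 - λ)(-2 - λ) - (-10)·(5) = λ^2 - 11λ + 24.
This factors as (λ - 3)·(λ - 8) = 0.
Eigenvalues: 3, 8.

3, 8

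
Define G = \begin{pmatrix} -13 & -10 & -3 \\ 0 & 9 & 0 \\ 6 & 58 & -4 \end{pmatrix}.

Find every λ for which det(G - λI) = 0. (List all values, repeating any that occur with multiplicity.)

Set up det(λI - G) = 0.
Cofactor expansion gives p(λ) = λ^3 + 8λ^2 - 83λ - 630.
Try λ = 9: p(9) = 0, so 9 is a root.
Factor out (λ - 9): p(λ) = (λ - 9)·(λ^2 + 17λ + 70).
The quadratic factors as (λ + 10)·(λ + 7).
Eigenvalues: -10, -7, 9.

-10, -7, 9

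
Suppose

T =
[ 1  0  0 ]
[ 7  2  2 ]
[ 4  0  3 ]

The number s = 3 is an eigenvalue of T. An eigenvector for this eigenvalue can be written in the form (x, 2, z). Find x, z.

We need (T - 3I)v = 0.
T - 3I = [[-2, 0, 0], [7, -1, 2], [4, 0, 0]].
Row 1: (-2)·x + (0)·2 + (0)·z = 0
Row 2: (7)·x + (-1)·2 + (2)·z = 0
Row 3: (4)·x + (0)·2 + (0)·z = 0
Solving gives x = 0, z = 1.
Check: T·(0, 2, 1) = (0, 6, 3) = 3·(0, 2, 1).

0, 1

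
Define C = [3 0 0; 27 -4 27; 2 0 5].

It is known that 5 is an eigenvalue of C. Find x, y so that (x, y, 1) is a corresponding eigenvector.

We need (C - 5I)v = 0.
C - 5I = [[-2, 0, 0], [27, -9, 27], [2, 0, 0]].
Row 1: (-2)·x + (0)·y + (0)·1 = 0
Row 2: (27)·x + (-9)·y + (27)·1 = 0
Row 3: (2)·x + (0)·y + (0)·1 = 0
Solving gives x = 0, y = 3.
Check: C·(0, 3, 1) = (0, 15, 5) = 5·(0, 3, 1).

0, 3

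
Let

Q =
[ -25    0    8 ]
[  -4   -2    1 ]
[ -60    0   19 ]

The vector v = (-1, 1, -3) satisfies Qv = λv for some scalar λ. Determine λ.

Compute Qv: Q·(-1, 1, -3) = (1, -1, 3).
Since Qv = λv, compare component 1: 1 = λ·-1, so λ = -1.

-1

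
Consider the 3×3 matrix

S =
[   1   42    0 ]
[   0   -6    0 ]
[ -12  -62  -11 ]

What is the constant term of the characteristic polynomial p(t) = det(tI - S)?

p(0) = det(0·I − S) = det(−S) = (−1)^3·det(S).
det(S) = 66, so p(0) = -66.

-66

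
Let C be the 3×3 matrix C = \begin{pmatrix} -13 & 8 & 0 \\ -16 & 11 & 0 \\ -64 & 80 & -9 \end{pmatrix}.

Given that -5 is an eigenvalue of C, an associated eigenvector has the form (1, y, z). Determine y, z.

1, 4

We need (C + 5I)v = 0.
C + 5I = [[-8, 8, 0], [-16, 16, 0], [-64, 80, -4]].
Row 1: (-8)·1 + (8)·y + (0)·z = 0
Row 2: (-16)·1 + (16)·y + (0)·z = 0
Row 3: (-64)·1 + (80)·y + (-4)·z = 0
Solving gives y = 1, z = 4.
Check: C·(1, 1, 4) = (-5, -5, -20) = -5·(1, 1, 4).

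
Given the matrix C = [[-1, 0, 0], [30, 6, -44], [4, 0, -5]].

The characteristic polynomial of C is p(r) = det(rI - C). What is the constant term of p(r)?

p(r) = r^3 - 31r - 30.
The constant term is -30.

-30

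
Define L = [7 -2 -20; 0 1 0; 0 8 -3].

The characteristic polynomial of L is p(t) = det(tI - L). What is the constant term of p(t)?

21

p(t) = t^3 - 5t^2 - 17t + 21.
The constant term is 21.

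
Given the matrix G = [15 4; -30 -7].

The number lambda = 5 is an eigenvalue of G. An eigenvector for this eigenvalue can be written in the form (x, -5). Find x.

2

We need (G - 5I)v = 0.
G - 5I = [[10, 4], [-30, -12]].
Row 1: (10)·x + (4)·-5 = 0
Row 2: (-30)·x + (-12)·-5 = 0
Solving gives x = 2.
Check: G·(2, -5) = (10, -25) = 5·(2, -5).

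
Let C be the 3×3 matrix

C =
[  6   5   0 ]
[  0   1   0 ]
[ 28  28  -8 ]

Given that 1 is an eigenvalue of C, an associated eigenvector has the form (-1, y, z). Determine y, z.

We need (C - 1I)v = 0.
C - 1I = [[5, 5, 0], [0, 0, 0], [28, 28, -9]].
Row 1: (5)·-1 + (5)·y + (0)·z = 0
Row 2: (0)·-1 + (0)·y + (0)·z = 0
Row 3: (28)·-1 + (28)·y + (-9)·z = 0
Solving gives y = 1, z = 0.
Check: C·(-1, 1, 0) = (-1, 1, 0) = 1·(-1, 1, 0).

1, 0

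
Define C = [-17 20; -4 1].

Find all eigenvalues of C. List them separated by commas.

-9, -7

det(C - λI) = (-17 - λ)(1 - λ) - (20)·(-4) = λ^2 + 16λ + 63.
This factors as (λ + 9)·(λ + 7) = 0.
Eigenvalues: -9, -7.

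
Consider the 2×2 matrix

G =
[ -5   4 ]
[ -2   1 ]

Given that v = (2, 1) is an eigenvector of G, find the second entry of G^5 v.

-243

First find the eigenvalue: Gv = (-6, -3) = -3·(2, 1), so λ = -3.
Then G^5 v = λ^5·v = (-3)^5·(2, 1) = -243·(2, 1) = (-486, -243).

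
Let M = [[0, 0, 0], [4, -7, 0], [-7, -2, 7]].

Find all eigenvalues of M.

-7, 0, 7

M is lower triangular, so its eigenvalues are the diagonal entries.
Diagonal: 0, -7, 7.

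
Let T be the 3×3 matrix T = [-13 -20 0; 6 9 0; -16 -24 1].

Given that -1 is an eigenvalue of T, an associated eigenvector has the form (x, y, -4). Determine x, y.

-5, 3

We need (T + 1I)v = 0.
T + 1I = [[-12, -20, 0], [6, 10, 0], [-16, -24, 2]].
Row 1: (-12)·x + (-20)·y + (0)·-4 = 0
Row 2: (6)·x + (10)·y + (0)·-4 = 0
Row 3: (-16)·x + (-24)·y + (2)·-4 = 0
Solving gives x = -5, y = 3.
Check: T·(-5, 3, -4) = (5, -3, 4) = -1·(-5, 3, -4).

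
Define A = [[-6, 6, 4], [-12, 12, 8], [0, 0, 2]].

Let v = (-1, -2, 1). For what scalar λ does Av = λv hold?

2

Compute Av: A·(-1, -2, 1) = (-2, -4, 2).
Since Av = λv, compare component 1: -2 = λ·-1, so λ = 2.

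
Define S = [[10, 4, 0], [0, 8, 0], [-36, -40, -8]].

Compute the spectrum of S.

Compute the characteristic polynomial p(μ) = det(μI - S).
Expanding the 3×3 determinant: p(μ) = μ^3 - 10μ^2 - 64μ + 640.
Try μ = 8: p(8) = 0, so 8 is a root.
Factor out (μ - 8): p(μ) = (μ - 8)·(μ^2 - 2μ - 80).
The quadratic factors as (μ + 8)·(μ - 10).
Eigenvalues: -8, 8, 10.

-8, 8, 10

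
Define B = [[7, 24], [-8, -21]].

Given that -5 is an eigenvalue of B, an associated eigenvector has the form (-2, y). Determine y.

1

We need (B + 5I)v = 0.
B + 5I = [[12, 24], [-8, -16]].
Row 1: (12)·-2 + (24)·y = 0
Row 2: (-8)·-2 + (-16)·y = 0
Solving gives y = 1.
Check: B·(-2, 1) = (10, -5) = -5·(-2, 1).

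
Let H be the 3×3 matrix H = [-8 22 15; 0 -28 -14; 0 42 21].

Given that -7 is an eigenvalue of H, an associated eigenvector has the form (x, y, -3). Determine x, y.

-1, 2

We need (H + 7I)v = 0.
H + 7I = [[-1, 22, 15], [0, -21, -14], [0, 42, 28]].
Row 1: (-1)·x + (22)·y + (15)·-3 = 0
Row 2: (0)·x + (-21)·y + (-14)·-3 = 0
Row 3: (0)·x + (42)·y + (28)·-3 = 0
Solving gives x = -1, y = 2.
Check: H·(-1, 2, -3) = (7, -14, 21) = -7·(-1, 2, -3).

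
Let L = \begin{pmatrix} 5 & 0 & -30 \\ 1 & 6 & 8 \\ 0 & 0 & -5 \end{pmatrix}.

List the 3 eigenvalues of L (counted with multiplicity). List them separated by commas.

Set up det(tI - L) = 0.
Expanding the 3×3 determinant: p(t) = t^3 - 6t^2 - 25t + 150.
Since p(-5) = 0, t = -5 is a root.
Factor out (t + 5): p(t) = (t + 5)·(t^2 - 11t + 30).
The quadratic factors as (t - 5)·(t - 6).
Eigenvalues: -5, 5, 6.

-5, 5, 6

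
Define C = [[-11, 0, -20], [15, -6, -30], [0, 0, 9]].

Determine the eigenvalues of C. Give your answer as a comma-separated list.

Compute the characteristic polynomial p(lambda) = det(lambda·I - C).
Expanding the 3×3 determinant: p(lambda) = lambda^3 + 8·lambda^2 - 87·lambda - 594.
Since p(-6) = 0, lambda = -6 is a root.
Factor out (lambda + 6): p(lambda) = (lambda + 6)·(lambda^2 + 2·lambda - 99).
The quadratic factors as (lambda + 11)·(lambda - 9).
Eigenvalues: -11, -6, 9.

-11, -6, 9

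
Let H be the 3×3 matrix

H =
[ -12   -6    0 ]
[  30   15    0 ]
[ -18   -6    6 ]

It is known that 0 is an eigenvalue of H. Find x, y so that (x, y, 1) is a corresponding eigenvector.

We need (H)v = 0.
H = [[-12, -6, 0], [30, 15, 0], [-18, -6, 6]].
Row 1: (-12)·x + (-6)·y + (0)·1 = 0
Row 2: (30)·x + (15)·y + (0)·1 = 0
Row 3: (-18)·x + (-6)·y + (6)·1 = 0
Solving gives x = 1, y = -2.
Check: H·(1, -2, 1) = (0, 0, 0) = 0·(1, -2, 1).

1, -2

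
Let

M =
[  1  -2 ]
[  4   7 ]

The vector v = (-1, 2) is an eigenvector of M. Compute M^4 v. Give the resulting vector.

First find the eigenvalue: Mv = (-5, 10) = 5·(-1, 2), so λ = 5.
Then M^4 v = λ^4·v = 5^4·(-1, 2) = 625·(-1, 2) = (-625, 1250).

(-625, 1250)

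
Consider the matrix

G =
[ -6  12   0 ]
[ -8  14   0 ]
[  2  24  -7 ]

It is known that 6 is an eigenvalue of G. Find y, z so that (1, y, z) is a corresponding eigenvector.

We need (G - 6I)v = 0.
G - 6I = [[-12, 12, 0], [-8, 8, 0], [2, 24, -13]].
Row 1: (-12)·1 + (12)·y + (0)·z = 0
Row 2: (-8)·1 + (8)·y + (0)·z = 0
Row 3: (2)·1 + (24)·y + (-13)·z = 0
Solving gives y = 1, z = 2.
Check: G·(1, 1, 2) = (6, 6, 12) = 6·(1, 1, 2).

1, 2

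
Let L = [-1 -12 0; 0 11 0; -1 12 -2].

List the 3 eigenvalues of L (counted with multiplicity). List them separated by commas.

Compute the characteristic polynomial p(s) = det(sI - L).
Expanding the 3×3 determinant: p(s) = s^3 - 8s^2 - 31s - 22.
Try s = -2: p(-2) = 0, so -2 is a root.
Factor out (s + 2): p(s) = (s + 2)·(s^2 - 10s - 11).
The quadratic factors as (s + 1)·(s - 11).
Eigenvalues: -2, -1, 11.

-2, -1, 11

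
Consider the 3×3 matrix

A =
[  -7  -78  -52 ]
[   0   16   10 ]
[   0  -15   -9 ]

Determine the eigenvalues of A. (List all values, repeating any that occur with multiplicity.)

-7, 1, 6

Compute the characteristic polynomial p(s) = det(sI - A).
Expanding the 3×3 determinant: p(s) = s^3 - 43s + 42.
Rational-root test: s = 1 gives p(1) = 0.
Dividing by (s - 1) leaves s^2 + s - 42.
The quadratic factors as (s + 7)·(s - 6).
Eigenvalues: -7, 1, 6.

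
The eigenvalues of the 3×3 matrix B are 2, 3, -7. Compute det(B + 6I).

-72

If B has eigenvalues 2, 3, -7, then B + 6I has eigenvalues 8, 9, -1.
det(B + 6I) = (8) · (9) · (-1) = -72.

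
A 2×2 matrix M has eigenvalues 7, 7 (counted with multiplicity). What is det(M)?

49

det(M) is the product of the eigenvalues: (7) · (7) = 49.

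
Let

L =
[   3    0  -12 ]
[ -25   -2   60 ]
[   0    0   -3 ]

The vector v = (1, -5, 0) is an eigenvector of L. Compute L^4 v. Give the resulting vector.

First find the eigenvalue: Lv = (3, -15, 0) = 3·(1, -5, 0), so λ = 3.
Then L^4 v = λ^4·v = 3^4·(1, -5, 0) = 81·(1, -5, 0) = (81, -405, 0).

(81, -405, 0)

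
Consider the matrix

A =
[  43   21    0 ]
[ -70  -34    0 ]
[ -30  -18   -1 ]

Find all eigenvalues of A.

-1, 1, 8

The characteristic polynomial is p(r) = det(rI - A).
Expanding along the first row, p(r) = r^3 - 8r^2 - r + 8.
Rational-root test: r = -1 gives p(-1) = 0.
Factor out (r + 1): p(r) = (r + 1)·(r^2 - 9r + 8).
The quadratic factors as (r - 1)·(r - 8).
Eigenvalues: -1, 1, 8.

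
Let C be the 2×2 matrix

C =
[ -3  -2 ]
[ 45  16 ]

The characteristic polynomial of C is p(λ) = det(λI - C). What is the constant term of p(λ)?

42

p(λ) = λ^2 - 13λ + 42.
The constant term is 42.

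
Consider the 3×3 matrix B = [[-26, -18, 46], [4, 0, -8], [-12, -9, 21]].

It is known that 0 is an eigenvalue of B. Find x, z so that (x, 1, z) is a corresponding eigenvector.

-6, -3

We need (B)v = 0.
B = [[-26, -18, 46], [4, 0, -8], [-12, -9, 21]].
Row 1: (-26)·x + (-18)·1 + (46)·z = 0
Row 2: (4)·x + (0)·1 + (-8)·z = 0
Row 3: (-12)·x + (-9)·1 + (21)·z = 0
Solving gives x = -6, z = -3.
Check: B·(-6, 1, -3) = (0, 0, 0) = 0·(-6, 1, -3).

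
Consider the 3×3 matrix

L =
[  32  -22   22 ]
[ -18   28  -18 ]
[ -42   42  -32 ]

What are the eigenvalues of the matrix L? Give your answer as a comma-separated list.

Set up det(μI - L) = 0.
Expanding along the first row, p(μ) = μ^3 - 28μ^2 + 260μ - 800.
Try μ = 8: p(8) = 0, so 8 is a root.
Dividing by (μ - 8) leaves μ^2 - 20μ + 100.
The quadratic factor is (μ - 10)^2.
Eigenvalues: 8, 10, 10.

8, 10, 10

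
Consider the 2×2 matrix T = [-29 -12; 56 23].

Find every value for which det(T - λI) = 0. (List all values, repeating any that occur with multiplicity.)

det(T - tI) = (-29 - t)(23 - t) - (-12)·(56) = t^2 + 6t + 5.
This factors as (t + 5)·(t + 1) = 0.
Eigenvalues: -5, -1.

-5, -1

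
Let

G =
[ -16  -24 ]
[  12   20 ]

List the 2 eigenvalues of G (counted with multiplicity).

det(G - λI) = (-16 - λ)(20 - λ) - (-24)·(12) = λ^2 - 4λ - 32.
This factors as (λ + 4)·(λ - 8) = 0.
Eigenvalues: -4, 8.

-4, 8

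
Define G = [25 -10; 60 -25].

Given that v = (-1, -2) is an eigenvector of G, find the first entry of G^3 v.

First find the eigenvalue: Gv = (-5, -10) = 5·(-1, -2), so λ = 5.
Then G^3 v = λ^3·v = 5^3·(-1, -2) = 125·(-1, -2) = (-125, -250).

-125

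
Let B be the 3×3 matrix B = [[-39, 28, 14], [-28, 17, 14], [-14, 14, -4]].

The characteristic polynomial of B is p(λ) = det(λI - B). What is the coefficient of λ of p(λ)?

209

p(λ) = λ^3 + 26λ^2 + 209λ + 484.
The coefficient of λ is 209.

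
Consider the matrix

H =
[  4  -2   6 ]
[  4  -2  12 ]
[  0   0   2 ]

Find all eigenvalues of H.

0, 2, 2

Compute the characteristic polynomial p(μ) = det(μI - H).
Cofactor expansion gives p(μ) = μ^3 - 4μ^2 + 4μ.
Rational-root test: μ = 0 gives p(0) = 0.
Factor out μ: p(μ) = μ·(μ^2 - 4μ + 4).
The quadratic factor is (μ - 2)^2.
Eigenvalues: 0, 2, 2.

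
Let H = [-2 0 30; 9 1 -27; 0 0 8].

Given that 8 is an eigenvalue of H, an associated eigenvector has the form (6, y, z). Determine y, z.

We need (H - 8I)v = 0.
H - 8I = [[-10, 0, 30], [9, -7, -27], [0, 0, 0]].
Row 1: (-10)·6 + (0)·y + (30)·z = 0
Row 2: (9)·6 + (-7)·y + (-27)·z = 0
Row 3: (0)·6 + (0)·y + (0)·z = 0
Solving gives y = 0, z = 2.
Check: H·(6, 0, 2) = (48, 0, 16) = 8·(6, 0, 2).

0, 2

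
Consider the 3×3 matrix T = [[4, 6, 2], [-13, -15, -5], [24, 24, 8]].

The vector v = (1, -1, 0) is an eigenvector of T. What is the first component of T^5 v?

-32

First find the eigenvalue: Tv = (-2, 2, 0) = -2·(1, -1, 0), so λ = -2.
Then T^5 v = λ^5·v = (-2)^5·(1, -1, 0) = -32·(1, -1, 0) = (-32, 32, 0).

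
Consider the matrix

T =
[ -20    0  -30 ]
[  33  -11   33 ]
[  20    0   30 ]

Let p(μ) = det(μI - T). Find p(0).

p(0) = det(0·I − T) = det(−T) = (−1)^3·det(T).
det(T) = 0, so p(0) = 0.

0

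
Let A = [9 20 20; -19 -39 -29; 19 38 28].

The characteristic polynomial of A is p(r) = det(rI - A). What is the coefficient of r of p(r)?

-89

p(r) = r^3 + 2r^2 - 89r - 90.
The coefficient of r is -89.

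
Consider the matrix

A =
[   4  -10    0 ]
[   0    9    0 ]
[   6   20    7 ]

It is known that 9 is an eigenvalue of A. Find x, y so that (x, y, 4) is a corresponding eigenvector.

-2, 1

We need (A - 9I)v = 0.
A - 9I = [[-5, -10, 0], [0, 0, 0], [6, 20, -2]].
Row 1: (-5)·x + (-10)·y + (0)·4 = 0
Row 2: (0)·x + (0)·y + (0)·4 = 0
Row 3: (6)·x + (20)·y + (-2)·4 = 0
Solving gives x = -2, y = 1.
Check: A·(-2, 1, 4) = (-18, 9, 36) = 9·(-2, 1, 4).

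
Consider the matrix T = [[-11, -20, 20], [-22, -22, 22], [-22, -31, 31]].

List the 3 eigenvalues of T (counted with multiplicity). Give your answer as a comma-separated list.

The characteristic polynomial is p(s) = det(sI - T).
Expanding the 3×3 determinant: p(s) = s^3 + 2s^2 - 99s.
Since p(9) = 0, s = 9 is a root.
Dividing by (s - 9) leaves s^2 + 11s.
The quadratic factors as (s + 11)·s.
Eigenvalues: -11, 0, 9.

-11, 0, 9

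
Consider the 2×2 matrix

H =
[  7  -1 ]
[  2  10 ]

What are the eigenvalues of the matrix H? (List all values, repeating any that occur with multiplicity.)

det(H - lambda·I) = (7 - lambda)(10 - lambda) - (-1)·(2) = lambda^2 - 17·lambda + 72.
This factors as (lambda - 8)·(lambda - 9) = 0.
Eigenvalues: 8, 9.

8, 9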